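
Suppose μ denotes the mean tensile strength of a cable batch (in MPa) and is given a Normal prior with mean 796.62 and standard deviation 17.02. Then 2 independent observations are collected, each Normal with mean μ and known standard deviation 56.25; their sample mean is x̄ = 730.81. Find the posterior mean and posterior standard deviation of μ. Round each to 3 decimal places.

Posterior mean ≈ 786.435; posterior SD ≈ 15.648

Prior precision 1/τ₀² = 1/17.02² = 0.00345208; data precision n/σ² = 2/56.25² = 0.00063210.
Posterior precision = 0.00345208 + 0.00063210 = 0.00408418, giving posterior SD = 1/√0.00408418 = 15.648.
Posterior mean = (0.00345208·796.62 + 0.00063210·730.81) / 0.00408418 = 786.435.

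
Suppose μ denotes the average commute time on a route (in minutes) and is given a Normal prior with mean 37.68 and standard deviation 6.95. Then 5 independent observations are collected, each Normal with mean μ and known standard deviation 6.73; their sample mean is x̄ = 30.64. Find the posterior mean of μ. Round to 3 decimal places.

With known σ, the Normal prior is conjugate. Weight on the data is w = (n/σ²)/(n/σ² + 1/τ₀²) = 0.110393/(0.110393+0.0207029) = 0.84208.
Posterior mean = w·x̄ + (1−w)·μ₀ = 0.84208·30.64 + 0.15792·37.68 = 31.752.

Posterior mean ≈ 31.752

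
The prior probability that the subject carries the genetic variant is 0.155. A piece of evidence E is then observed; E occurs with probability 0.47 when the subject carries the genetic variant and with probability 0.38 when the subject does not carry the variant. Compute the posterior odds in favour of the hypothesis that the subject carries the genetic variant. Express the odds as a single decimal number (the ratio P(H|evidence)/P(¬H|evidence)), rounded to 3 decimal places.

Posterior odds ≈ 0.227

Prior odds = 0.155/(1−0.155) = 0.18343. In log-odds, ln(0.18343) = -1.6959.
Add log likelihood ratio: ln(1.2368) = 0.21256.
Posterior log-odds = -1.4834, so posterior odds = exp(-1.4834) = 0.22688.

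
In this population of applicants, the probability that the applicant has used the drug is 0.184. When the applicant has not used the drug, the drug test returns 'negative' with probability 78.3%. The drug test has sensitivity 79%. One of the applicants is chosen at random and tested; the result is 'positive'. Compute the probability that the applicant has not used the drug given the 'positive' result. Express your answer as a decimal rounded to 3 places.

P(¬H | E) ≈ 0.549

Let H be the event that the applicant has used the drug. P(H) = 0.184, so P(¬H) = 0.816. With E the 'positive' result, P(E|H) = 0.79 and P(E|¬H) = 0.217.
P(E) = 0.79·0.184 + 0.217·0.816 = 0.14536 + 0.17707 = 0.32243.
By Bayes' theorem, P(H|E) = 0.14536 / 0.32243 = 0.451. Hence P(¬H|E) = 1 − 0.451 = 0.549.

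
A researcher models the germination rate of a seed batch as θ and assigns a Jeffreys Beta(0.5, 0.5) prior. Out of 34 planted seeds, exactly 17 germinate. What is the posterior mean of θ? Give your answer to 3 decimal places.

Observing 17 successes and 17 failures updates Beta(0.5, 0.5) by adding the success and failure counts to the two shape parameters: α = 0.5+17 = 17.5, β = 0.5+17 = 17.5.
E[θ | data] = 17.5/(17.5+17.5) = 0.500.

Posterior mean ≈ 0.500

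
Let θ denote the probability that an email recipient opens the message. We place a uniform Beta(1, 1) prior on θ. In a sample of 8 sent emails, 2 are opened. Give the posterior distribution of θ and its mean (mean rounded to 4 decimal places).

The binomial likelihood is conjugate to the Beta prior: with 2 successes and 6 failures, the posterior is Beta(1+2, 1+6) = Beta(3, 7).
Posterior mean = α/(α+β) = 3/10 = 0.3000.

Posterior: Beta(3, 7); mean ≈ 0.3000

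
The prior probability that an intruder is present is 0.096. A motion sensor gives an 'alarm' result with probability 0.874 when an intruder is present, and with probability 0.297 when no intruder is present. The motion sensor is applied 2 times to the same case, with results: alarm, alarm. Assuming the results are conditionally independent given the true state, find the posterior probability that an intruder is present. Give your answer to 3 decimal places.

With H the event that an intruder is present, the joint likelihood of the observed sequence is P(data|H) = 0.874·0.874 = 0.76388 and P(data|¬H) = 0.297·0.297 = 0.088209.
Bayes: P(H|data) = 0.096·0.76388 / (0.096·0.76388 + 0.904·0.088209) = 0.073332/0.15307 = 0.4791.

Posterior P(H) ≈ 0.479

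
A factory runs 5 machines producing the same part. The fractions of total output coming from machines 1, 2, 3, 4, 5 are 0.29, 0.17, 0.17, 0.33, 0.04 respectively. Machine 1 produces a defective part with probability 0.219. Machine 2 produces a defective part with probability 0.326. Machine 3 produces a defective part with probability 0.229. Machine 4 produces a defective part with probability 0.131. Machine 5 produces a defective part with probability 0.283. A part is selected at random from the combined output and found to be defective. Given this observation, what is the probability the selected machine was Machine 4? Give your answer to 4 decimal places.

Posterior probability ≈ 0.2035

P(defective|M1) = 0.219; P(defective|M2) = 0.326; P(defective|M3) = 0.229; P(defective|M4) = 0.131; P(defective|M5) = 0.283.
Prior × likelihood for each source: 0.29·0.219=0.06351, 0.17·0.326=0.05542, 0.17·0.229=0.03893, 0.33·0.131=0.04323, 0.04·0.283=0.01132. Summing gives P(defective) = 0.21241.
P(Machine 4 | defective) = 0.04323 / 0.21241 = 0.2035.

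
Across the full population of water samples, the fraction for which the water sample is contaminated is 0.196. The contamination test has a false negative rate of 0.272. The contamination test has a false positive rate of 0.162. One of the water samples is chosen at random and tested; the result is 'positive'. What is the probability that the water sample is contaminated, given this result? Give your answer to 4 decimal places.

Write H for 'the water sample is contaminated'. Prior odds H:¬H = 0.196/0.804 = 0.24378. For the 'positive' outcome, the likelihood ratio is 0.728/0.162 = 4.4938.
Posterior odds = 0.24378 × 4.4938 = 1.0955, so P(H|E) = 1.0955/(1+1.0955) = 0.5228.

P(H | E) ≈ 0.5228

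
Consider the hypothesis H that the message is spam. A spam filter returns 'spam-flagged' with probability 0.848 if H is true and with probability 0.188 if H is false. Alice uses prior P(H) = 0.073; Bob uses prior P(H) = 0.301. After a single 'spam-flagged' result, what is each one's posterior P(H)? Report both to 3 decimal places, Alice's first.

Alice: 0.262; Bob: 0.660

The likelihood ratio for a 'spam-flagged' result is 0.848/0.188 = 4.5106.
Alice: prior odds 0.073/0.927 = 0.078749; posterior odds 0.35521; posterior probability 0.262.
Bob: prior odds 0.301/0.699 = 0.43062; posterior odds 1.9423; posterior probability 0.660.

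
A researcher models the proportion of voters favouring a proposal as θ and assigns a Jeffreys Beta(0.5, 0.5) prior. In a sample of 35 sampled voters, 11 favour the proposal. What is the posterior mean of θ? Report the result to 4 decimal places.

The binomial likelihood is conjugate to the Beta prior: with 11 successes and 24 failures, the posterior is Beta(0.5+11, 0.5+24) = Beta(11.5, 24.5).
E[θ | data] = 11.5/(11.5+24.5) = 0.3194.

Posterior mean ≈ 0.3194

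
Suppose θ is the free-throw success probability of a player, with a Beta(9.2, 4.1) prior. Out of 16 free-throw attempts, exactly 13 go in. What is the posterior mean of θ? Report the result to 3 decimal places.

Posterior mean ≈ 0.758

The binomial likelihood is conjugate to the Beta prior: with 13 successes and 3 failures, the posterior is Beta(9.2+13, 4.1+3) = Beta(22.2, 7.1).
Posterior mean = α/(α+β) = 22.2/29.3 = 0.758.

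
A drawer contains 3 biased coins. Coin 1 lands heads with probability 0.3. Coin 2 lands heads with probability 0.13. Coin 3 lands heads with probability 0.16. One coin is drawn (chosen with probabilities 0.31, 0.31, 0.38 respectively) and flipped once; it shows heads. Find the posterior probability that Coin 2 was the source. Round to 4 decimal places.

Tabulate prior·likelihood by source: [1] prior 0.31, lik 0.3, product 0.09300; [2] prior 0.31, lik 0.13, product 0.04030; [3] prior 0.38, lik 0.16, product 0.06080.
Normalizing constant = 0.19410; the posterior for Coin 2 is its product over the sum, 0.04030/0.19410 = 0.2076.

Posterior probability ≈ 0.2076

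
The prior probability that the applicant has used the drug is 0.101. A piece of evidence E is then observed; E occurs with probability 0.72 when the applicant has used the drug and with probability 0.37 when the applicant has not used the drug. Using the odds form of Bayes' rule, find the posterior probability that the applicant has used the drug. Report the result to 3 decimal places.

Posterior probability ≈ 0.179

Prior odds = 0.101/(1−0.101) = 0.11235.
Likelihood ratio for E = 0.72/0.37 = 1.9459.
Posterior odds = prior odds × LR = 0.21862.
Posterior probability = odds/(1+odds) = 0.21862/1.2186 = 0.179.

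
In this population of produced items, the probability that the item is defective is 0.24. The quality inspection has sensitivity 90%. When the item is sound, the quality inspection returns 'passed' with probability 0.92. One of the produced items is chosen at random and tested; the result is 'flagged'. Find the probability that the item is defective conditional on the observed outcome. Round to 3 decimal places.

Let H be the event that the item is defective. P(H) = 0.24, so P(¬H) = 0.76. With E the 'flagged' result, P(E|H) = 0.9 and P(E|¬H) = 0.08.
P(E) = 0.9·0.24 + 0.08·0.76 = 0.21600 + 0.060800 = 0.27680.
By Bayes' theorem, P(H|E) = 0.21600 / 0.27680 = 0.780.

P(H | E) ≈ 0.780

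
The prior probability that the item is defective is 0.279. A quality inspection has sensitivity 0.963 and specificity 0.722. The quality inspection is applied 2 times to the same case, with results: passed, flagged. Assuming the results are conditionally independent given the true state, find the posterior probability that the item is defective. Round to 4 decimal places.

Posterior P(H) ≈ 0.0643

Let H be the event that the item is defective; start with P(H) = 0.279. P('flagged'|H) = 0.963, P('flagged'|¬H) = 0.278.
Update on result 1 ('passed'): P(H) ← 0.037·0.2790 / (0.037·0.2790 + 0.722·0.7210) = 0.010323/0.53088 = 0.0194.
Update on result 2 ('flagged'): P(H) ← 0.963·0.0194 / (0.963·0.0194 + 0.278·0.9806) = 0.018725/0.29132 = 0.0643.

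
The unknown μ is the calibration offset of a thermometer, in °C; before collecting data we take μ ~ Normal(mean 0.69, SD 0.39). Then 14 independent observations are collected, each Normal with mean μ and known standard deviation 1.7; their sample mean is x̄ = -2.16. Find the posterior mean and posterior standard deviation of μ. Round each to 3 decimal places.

Posterior mean ≈ -0.519; posterior SD ≈ 0.296

Prior precision 1/τ₀² = 1/0.39² = 6.57462; data precision n/σ² = 14/1.7² = 4.84429.
Posterior precision = 6.57462 + 4.84429 = 11.4189, giving posterior SD = 1/√11.4189 = 0.296.
Posterior mean = (6.57462·0.69 + 4.84429·-2.16) / 11.4189 = -0.519.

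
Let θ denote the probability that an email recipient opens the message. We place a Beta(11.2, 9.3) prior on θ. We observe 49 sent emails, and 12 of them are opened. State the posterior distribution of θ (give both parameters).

Posterior: Beta(23.2, 46.3)

The binomial likelihood is conjugate to the Beta prior: with 12 successes and 37 failures, the posterior is Beta(11.2+12, 9.3+37) = Beta(23.2, 46.3).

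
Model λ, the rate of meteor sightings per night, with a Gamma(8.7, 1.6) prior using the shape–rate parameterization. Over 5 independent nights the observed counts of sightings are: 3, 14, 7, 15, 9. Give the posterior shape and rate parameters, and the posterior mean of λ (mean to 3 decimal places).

Posterior: Gamma(shape=56.7, rate=6.6); mean ≈ 8.591

The Poisson likelihood adds the total count to the shape and the number of exposure periods to the rate. Here ∑xᵢ = 48 and n = 5, so shape 8.7→56.7 and rate 1.6→6.6.
E[λ | data] = 56.7/6.6 = 8.591.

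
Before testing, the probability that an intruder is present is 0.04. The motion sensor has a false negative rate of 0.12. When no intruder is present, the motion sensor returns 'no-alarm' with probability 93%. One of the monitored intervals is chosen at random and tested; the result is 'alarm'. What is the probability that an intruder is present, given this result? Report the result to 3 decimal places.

Write H for 'an intruder is present'. Prior odds H:¬H = 0.04/0.96 = 0.041667. For the 'alarm' outcome, the likelihood ratio is 0.88/0.07 = 12.571.
Posterior odds = 0.041667 × 12.571 = 0.52381, so P(H|E) = 0.52381/(1+0.52381) = 0.344.

P(H | E) ≈ 0.344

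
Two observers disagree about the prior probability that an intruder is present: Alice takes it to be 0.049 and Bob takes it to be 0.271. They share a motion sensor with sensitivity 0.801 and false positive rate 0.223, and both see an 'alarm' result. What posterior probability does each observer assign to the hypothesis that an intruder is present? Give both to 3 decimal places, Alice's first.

The likelihood ratio for an 'alarm' result is 0.801/0.223 = 3.5919.
Alice: prior odds 0.049/0.951 = 0.051525; posterior odds 0.18507; posterior probability 0.156.
Bob: prior odds 0.271/0.729 = 0.37174; posterior odds 1.3353; posterior probability 0.572.

Alice: 0.156; Bob: 0.572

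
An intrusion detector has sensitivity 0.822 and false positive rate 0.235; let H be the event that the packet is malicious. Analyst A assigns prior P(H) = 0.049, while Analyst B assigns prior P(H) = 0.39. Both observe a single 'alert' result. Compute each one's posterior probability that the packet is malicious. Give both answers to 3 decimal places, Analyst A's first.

Analyst A: 0.153; Analyst B: 0.691

The likelihood ratio for an 'alert' result is 0.822/0.235 = 3.4979.
Analyst A: prior odds 0.049/0.951 = 0.051525; posterior odds 0.18023; posterior probability 0.153.
Analyst B: prior odds 0.39/0.61 = 0.63934; posterior odds 2.2363; posterior probability 0.691.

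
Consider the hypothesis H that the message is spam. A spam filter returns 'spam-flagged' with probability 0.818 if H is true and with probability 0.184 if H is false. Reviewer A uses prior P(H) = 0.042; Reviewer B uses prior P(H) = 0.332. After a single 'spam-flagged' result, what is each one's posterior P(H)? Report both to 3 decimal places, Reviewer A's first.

P('+'|H) = 0.818, P('+'|¬H) = 0.184.
Reviewer A: numerator 0.818·0.042 = 0.034356; evidence = 0.034356+0.184·0.958 = 0.21063; posterior = 0.163.
Reviewer B: numerator 0.818·0.332 = 0.27158; evidence = 0.27158+0.184·0.668 = 0.39449; posterior = 0.688.

Reviewer A: 0.163; Reviewer B: 0.688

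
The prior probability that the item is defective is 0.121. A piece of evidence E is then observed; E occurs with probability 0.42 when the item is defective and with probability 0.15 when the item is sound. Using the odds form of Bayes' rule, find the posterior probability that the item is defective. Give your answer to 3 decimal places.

Prior odds = 0.121/(1−0.121) = 0.13766. In log-odds, ln(0.13766) = -1.9830.
Add log likelihood ratio: ln(2.8000) = 1.0296.
Posterior log-odds = -0.95337, so posterior odds = exp(-0.95337) = 0.38544. Converting, P(H|E) = 0.38544/1.3854 = 0.278.

Posterior probability ≈ 0.278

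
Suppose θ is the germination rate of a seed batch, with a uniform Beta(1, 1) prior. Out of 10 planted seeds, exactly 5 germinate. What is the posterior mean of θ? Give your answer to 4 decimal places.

Posterior mean ≈ 0.5000

Observing 5 successes and 5 failures updates Beta(1, 1) by adding the success and failure counts to the two shape parameters: α = 1+5 = 6, β = 1+5 = 6.
Posterior mean = α/(α+β) = 6/12 = 0.5000.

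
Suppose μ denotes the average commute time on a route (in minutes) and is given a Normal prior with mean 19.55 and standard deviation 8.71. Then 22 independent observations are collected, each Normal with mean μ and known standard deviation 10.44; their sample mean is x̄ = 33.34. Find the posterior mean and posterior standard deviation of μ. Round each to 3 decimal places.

Posterior mean ≈ 32.495; posterior SD ≈ 2.157

With known σ, the Normal prior is conjugate. Weight on the data is w = (n/σ²)/(n/σ² + 1/τ₀²) = 0.201847/(0.201847+0.0131815) = 0.93870.
Posterior mean = w·x̄ + (1−w)·μ₀ = 0.93870·33.34 + 0.061301·19.55 = 32.495. Posterior variance = 1/(0.201847+0.0131815) = 4.65055, so SD = 2.157.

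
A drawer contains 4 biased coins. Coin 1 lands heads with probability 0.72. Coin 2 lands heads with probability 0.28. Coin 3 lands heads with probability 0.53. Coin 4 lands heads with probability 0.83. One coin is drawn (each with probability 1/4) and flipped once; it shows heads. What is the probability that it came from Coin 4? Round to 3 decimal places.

Posterior probability ≈ 0.352

P(heads|C1) = 0.72; P(heads|C2) = 0.28; P(heads|C3) = 0.53; P(heads|C4) = 0.83.
Prior × likelihood for each source: 0.25·0.72=0.1800, 0.25·0.28=0.07000, 0.25·0.53=0.1325, 0.25·0.83=0.2075. Summing gives P(heads) = 0.59000.
P(Coin 4 | heads) = 0.2075 / 0.59000 = 0.352.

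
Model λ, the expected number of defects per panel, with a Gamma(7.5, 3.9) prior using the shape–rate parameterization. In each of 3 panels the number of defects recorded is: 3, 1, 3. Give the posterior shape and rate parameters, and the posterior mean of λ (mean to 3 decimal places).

Total count ∑xᵢ = 7 over n = 3 panels.
Gamma is conjugate to the Poisson likelihood: posterior is Gamma(shape = 7.5+7 = 14.5, rate = 3.9+3 = 6.9).
E[λ | data] = 14.5/6.9 = 2.101.

Posterior: Gamma(shape=14.5, rate=6.9); mean ≈ 2.101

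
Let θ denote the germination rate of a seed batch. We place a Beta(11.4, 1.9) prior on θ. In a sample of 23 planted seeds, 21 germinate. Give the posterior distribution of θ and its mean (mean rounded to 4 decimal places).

The binomial likelihood is conjugate to the Beta prior: with 21 successes and 2 failures, the posterior is Beta(11.4+21, 1.9+2) = Beta(32.4, 3.9).
Posterior mean = α/(α+β) = 32.4/36.3 = 0.8926.

Posterior: Beta(32.4, 3.9); mean ≈ 0.8926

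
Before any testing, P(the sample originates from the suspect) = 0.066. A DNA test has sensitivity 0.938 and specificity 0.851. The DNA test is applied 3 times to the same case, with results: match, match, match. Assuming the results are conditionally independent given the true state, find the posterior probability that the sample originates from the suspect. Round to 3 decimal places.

Let H be the event that the sample originates from the suspect; start with P(H) = 0.066. P('match'|H) = 0.938, P('match'|¬H) = 0.149.
Update on result 1 ('match'): P(H) ← 0.938·0.0660 / (0.938·0.0660 + 0.149·0.9340) = 0.061908/0.20107 = 0.3079.
Update on result 2 ('match'): P(H) ← 0.938·0.3079 / (0.938·0.3079 + 0.149·0.6921) = 0.28880/0.39192 = 0.7369.
Update on result 3 ('match'): P(H) ← 0.938·0.7369 / (0.938·0.7369 + 0.149·0.2631) = 0.69119/0.73039 = 0.9463.

Posterior P(H) ≈ 0.946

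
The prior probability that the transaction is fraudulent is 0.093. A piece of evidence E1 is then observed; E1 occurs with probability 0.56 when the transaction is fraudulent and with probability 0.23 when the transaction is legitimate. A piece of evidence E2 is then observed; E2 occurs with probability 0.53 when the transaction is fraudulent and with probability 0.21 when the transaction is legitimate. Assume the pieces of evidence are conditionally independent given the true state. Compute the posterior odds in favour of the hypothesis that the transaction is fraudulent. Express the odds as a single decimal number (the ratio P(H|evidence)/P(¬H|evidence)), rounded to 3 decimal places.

Posterior odds ≈ 0.630

Prior odds = 0.093/(1−0.093) = 0.10254.
Likelihood ratio for E1 = 0.56/0.23 = 2.4348.
Likelihood ratio for E2 = 0.53/0.21 = 2.5238.
Posterior odds = prior odds × LR₁ × LR₂ = 0.63008.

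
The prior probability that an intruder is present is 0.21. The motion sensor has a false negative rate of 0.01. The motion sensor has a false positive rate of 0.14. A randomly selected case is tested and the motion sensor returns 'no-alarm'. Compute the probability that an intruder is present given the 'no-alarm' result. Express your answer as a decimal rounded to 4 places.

Let H be the event that an intruder is present. P(H) = 0.21, so P(¬H) = 0.79. With E the 'no-alarm' result, P(E|H) = 0.01 and P(E|¬H) = 0.86.
P(E) = 0.01·0.21 + 0.86·0.79 = 0.0021000 + 0.67940 = 0.68150.
By Bayes' theorem, P(H|E) = 0.0021000 / 0.68150 = 0.0031.

P(H | E) ≈ 0.0031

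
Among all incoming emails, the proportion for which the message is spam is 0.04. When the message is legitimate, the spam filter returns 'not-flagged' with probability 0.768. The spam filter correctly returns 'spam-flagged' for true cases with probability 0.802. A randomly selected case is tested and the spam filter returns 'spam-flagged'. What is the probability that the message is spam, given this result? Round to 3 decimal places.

P(H | E) ≈ 0.126

Let H be the event that the message is spam. P(H) = 0.04, so P(¬H) = 0.96. With E the 'spam-flagged' result, P(E|H) = 0.802 and P(E|¬H) = 0.232.
P(E) = 0.802·0.04 + 0.232·0.96 = 0.032080 + 0.22272 = 0.25480.
By Bayes' theorem, P(H|E) = 0.032080 / 0.25480 = 0.126.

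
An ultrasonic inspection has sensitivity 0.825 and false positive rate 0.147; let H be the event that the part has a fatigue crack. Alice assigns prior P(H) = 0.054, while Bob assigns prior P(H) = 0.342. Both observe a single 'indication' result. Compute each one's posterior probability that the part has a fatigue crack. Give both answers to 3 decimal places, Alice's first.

Alice: 0.243; Bob: 0.745

The likelihood ratio for an 'indication' result is 0.825/0.147 = 5.6122.
Alice: prior odds 0.054/0.946 = 0.057082; posterior odds 0.32036; posterior probability 0.243.
Bob: prior odds 0.342/0.658 = 0.51976; posterior odds 2.9170; posterior probability 0.745.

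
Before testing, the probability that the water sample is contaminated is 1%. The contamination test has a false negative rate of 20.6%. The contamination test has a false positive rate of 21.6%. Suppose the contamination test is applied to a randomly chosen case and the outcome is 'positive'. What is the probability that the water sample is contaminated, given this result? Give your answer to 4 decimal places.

P(H | E) ≈ 0.0358

Let H be the event that the water sample is contaminated. P(H) = 0.01, so P(¬H) = 0.99. With E the 'positive' result, P(E|H) = 0.794 and P(E|¬H) = 0.216.
P(E) = 0.794·0.01 + 0.216·0.99 = 0.0079400 + 0.21384 = 0.22178.
By Bayes' theorem, P(H|E) = 0.0079400 / 0.22178 = 0.0358.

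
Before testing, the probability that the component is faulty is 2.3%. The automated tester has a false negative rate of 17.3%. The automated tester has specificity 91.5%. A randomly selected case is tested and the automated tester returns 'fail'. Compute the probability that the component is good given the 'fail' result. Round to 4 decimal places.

Write H for 'the component is faulty'. Prior odds H:¬H = 0.023/0.977 = 0.023541. For the 'fail' outcome, the likelihood ratio is 0.827/0.085 = 9.7294.
Posterior odds = 0.023541 × 9.7294 = 0.22904, so P(H|E) = 0.22904/(1+0.22904) = 0.1864. Then P(¬H|E) = 1 − 0.1864 = 0.8136.

P(¬H | E) ≈ 0.8136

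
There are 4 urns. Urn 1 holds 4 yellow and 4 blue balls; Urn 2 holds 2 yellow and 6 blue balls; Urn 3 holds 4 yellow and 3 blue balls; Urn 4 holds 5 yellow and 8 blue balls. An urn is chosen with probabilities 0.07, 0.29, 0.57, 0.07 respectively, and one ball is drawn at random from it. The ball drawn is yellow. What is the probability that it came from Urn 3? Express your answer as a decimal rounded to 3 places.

P(yellow|Urn 1) = 0.5; P(yellow|Urn 2) = 0.25; P(yellow|Urn 3) = 0.5714; P(yellow|Urn 4) = 0.3846.
Prior × likelihood for each source: 0.07·0.5=0.03500, 0.29·0.25=0.07250, 0.57·0.5714=0.3257, 0.07·0.3846=0.02692. Summing gives P(yellow) = 0.46014.
P(Urn 3 | yellow) = 0.3257 / 0.46014 = 0.708.

Posterior probability ≈ 0.708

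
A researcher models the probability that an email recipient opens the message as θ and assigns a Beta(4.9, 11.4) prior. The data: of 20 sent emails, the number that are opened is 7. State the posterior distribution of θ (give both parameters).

Posterior: Beta(11.9, 24.4)

Observing 7 successes and 13 failures updates Beta(4.9, 11.4) by adding the success and failure counts to the two shape parameters: α = 4.9+7 = 11.9, β = 11.4+13 = 24.4.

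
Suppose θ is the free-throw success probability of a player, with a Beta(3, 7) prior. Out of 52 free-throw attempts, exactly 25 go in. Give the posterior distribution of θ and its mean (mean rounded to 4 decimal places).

Observing 25 successes and 27 failures updates Beta(3, 7) by adding the success and failure counts to the two shape parameters: α = 3+25 = 28, β = 7+27 = 34.
Posterior mean = α/(α+β) = 28/62 = 0.4516.

Posterior: Beta(28, 34); mean ≈ 0.4516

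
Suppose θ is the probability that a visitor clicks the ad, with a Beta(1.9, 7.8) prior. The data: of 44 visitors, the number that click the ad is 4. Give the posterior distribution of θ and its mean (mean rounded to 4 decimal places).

The binomial likelihood is conjugate to the Beta prior: with 4 successes and 40 failures, the posterior is Beta(1.9+4, 7.8+40) = Beta(5.9, 47.8).
E[θ | data] = 5.9/(5.9+47.8) = 0.1099.

Posterior: Beta(5.9, 47.8); mean ≈ 0.1099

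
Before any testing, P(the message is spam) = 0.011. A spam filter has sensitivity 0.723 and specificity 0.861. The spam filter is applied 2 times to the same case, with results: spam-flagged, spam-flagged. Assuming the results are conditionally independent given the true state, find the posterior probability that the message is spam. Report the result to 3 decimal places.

Let H be the event that the message is spam; start with P(H) = 0.011. P('spam-flagged'|H) = 0.723, P('spam-flagged'|¬H) = 0.139.
Update on result 1 ('spam-flagged'): P(H) ← 0.723·0.0110 / (0.723·0.0110 + 0.139·0.9890) = 0.0079530/0.14542 = 0.0547.
Update on result 2 ('spam-flagged'): P(H) ← 0.723·0.0547 / (0.723·0.0547 + 0.139·0.9453) = 0.039540/0.17094 = 0.2313.

Posterior P(H) ≈ 0.231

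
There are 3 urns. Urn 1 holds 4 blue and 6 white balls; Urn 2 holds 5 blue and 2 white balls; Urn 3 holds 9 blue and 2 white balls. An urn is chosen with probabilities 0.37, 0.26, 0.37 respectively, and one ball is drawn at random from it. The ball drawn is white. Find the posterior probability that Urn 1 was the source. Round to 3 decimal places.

Tabulate prior·likelihood by source: [1] prior 0.37, lik 0.6, product 0.2220; [2] prior 0.26, lik 0.2857, product 0.07429; [3] prior 0.37, lik 0.1818, product 0.06727.
Normalizing constant = 0.36356; the posterior for Urn 1 is its product over the sum, 0.2220/0.36356 = 0.611.

Posterior probability ≈ 0.611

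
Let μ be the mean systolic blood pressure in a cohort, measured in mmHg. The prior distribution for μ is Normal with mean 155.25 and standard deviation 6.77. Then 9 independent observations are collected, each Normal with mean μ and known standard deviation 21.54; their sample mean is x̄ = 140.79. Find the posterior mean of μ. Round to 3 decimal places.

Prior precision 1/τ₀² = 1/6.77² = 0.0218184; data precision n/σ² = 9/21.54² = 0.0193977.
Posterior precision = 0.0218184 + 0.0193977 = 0.0412161.
Posterior mean = (0.0218184·155.25 + 0.0193977·140.79) / 0.0412161 = 148.445.

Posterior mean ≈ 148.445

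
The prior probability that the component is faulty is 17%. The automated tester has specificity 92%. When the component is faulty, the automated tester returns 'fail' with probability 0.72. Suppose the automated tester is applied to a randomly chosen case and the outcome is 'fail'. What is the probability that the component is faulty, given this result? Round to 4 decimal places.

P(H | E) ≈ 0.6483

Write H for 'the component is faulty'. Prior odds H:¬H = 0.17/0.83 = 0.20482. For the 'fail' outcome, the likelihood ratio is 0.72/0.08 = 9.0000.
Posterior odds = 0.20482 × 9.0000 = 1.8434, so P(H|E) = 1.8434/(1+1.8434) = 0.6483.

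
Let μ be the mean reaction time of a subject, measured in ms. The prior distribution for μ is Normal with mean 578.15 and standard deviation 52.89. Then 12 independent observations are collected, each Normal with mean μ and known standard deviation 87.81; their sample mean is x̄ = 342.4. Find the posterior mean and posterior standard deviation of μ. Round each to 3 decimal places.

Prior precision 1/τ₀² = 1/52.89² = 0.00035748; data precision n/σ² = 12/87.81² = 0.00155630.
Posterior precision = 0.00035748 + 0.00155630 = 0.00191378, giving posterior SD = 1/√0.00191378 = 22.859.
Posterior mean = (0.00035748·578.15 + 0.00155630·342.4) / 0.00191378 = 386.436.

Posterior mean ≈ 386.436; posterior SD ≈ 22.859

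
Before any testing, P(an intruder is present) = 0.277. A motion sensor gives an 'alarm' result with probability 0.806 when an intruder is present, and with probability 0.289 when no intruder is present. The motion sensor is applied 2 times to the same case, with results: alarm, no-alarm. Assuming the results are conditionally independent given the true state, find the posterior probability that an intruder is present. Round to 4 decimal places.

Posterior P(H) ≈ 0.2257

Let H be the event that an intruder is present; start with P(H) = 0.277. P('alarm'|H) = 0.806, P('alarm'|¬H) = 0.289.
Update on result 1 ('alarm'): P(H) ← 0.806·0.2770 / (0.806·0.2770 + 0.289·0.7230) = 0.22326/0.43221 = 0.5166.
Update on result 2 ('no-alarm'): P(H) ← 0.194·0.5166 / (0.194·0.5166 + 0.711·0.4834) = 0.10021/0.44394 = 0.2257.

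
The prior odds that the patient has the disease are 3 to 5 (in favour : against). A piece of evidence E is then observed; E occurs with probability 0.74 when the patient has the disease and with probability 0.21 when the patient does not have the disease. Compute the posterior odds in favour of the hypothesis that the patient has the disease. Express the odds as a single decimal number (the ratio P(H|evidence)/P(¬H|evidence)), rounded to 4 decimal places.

Posterior odds ≈ 2.1143

Prior odds = 3/5 = 0.60000. In log-odds, ln(0.60000) = -0.51083.
Add log likelihood ratio: ln(3.5238) = 1.2595.
Posterior log-odds = 0.74872, so posterior odds = exp(0.74872) = 2.1143.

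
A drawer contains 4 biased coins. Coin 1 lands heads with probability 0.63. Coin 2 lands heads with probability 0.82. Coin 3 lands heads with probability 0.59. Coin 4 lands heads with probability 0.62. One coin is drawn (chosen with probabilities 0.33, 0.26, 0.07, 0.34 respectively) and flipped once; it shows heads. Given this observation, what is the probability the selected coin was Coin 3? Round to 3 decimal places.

P(heads|C1) = 0.63; P(heads|C2) = 0.82; P(heads|C3) = 0.59; P(heads|C4) = 0.62.
Prior × likelihood for each source: 0.33·0.63=0.2079, 0.26·0.82=0.2132, 0.07·0.59=0.04130, 0.34·0.62=0.2108. Summing gives P(heads) = 0.67320.
P(Coin 3 | heads) = 0.04130 / 0.67320 = 0.061.

Posterior probability ≈ 0.061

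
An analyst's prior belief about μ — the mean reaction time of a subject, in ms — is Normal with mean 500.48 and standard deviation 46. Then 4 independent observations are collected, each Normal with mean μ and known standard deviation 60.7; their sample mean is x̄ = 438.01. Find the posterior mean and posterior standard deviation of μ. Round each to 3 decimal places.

Posterior mean ≈ 456.956; posterior SD ≈ 25.333

Prior precision 1/τ₀² = 1/46² = 0.00047259; data precision n/σ² = 4/60.7² = 0.00108563.
Posterior precision = 0.00047259 + 0.00108563 = 0.00155822, giving posterior SD = 1/√0.00155822 = 25.333.
Posterior mean = (0.00047259·500.48 + 0.00108563·438.01) / 0.00155822 = 456.956.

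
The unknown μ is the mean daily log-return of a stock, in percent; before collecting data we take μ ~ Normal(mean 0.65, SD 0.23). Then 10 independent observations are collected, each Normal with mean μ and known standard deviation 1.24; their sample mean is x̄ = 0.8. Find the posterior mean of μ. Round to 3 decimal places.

Posterior mean ≈ 0.688

Prior precision 1/τ₀² = 1/0.23² = 18.9036; data precision n/σ² = 10/1.24² = 6.50364.
Posterior precision = 18.9036 + 6.50364 = 25.4072.
Posterior mean = (18.9036·0.65 + 6.50364·0.8) / 25.4072 = 0.688.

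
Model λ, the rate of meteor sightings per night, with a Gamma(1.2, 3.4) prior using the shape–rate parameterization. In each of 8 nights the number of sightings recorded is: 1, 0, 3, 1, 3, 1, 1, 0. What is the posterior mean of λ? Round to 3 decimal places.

The Poisson likelihood adds the total count to the shape and the number of exposure periods to the rate. Here ∑xᵢ = 10 and n = 8, so shape 1.2→11.2 and rate 3.4→11.4.
E[λ | data] = 11.2/11.4 = 0.982.

Posterior mean ≈ 0.982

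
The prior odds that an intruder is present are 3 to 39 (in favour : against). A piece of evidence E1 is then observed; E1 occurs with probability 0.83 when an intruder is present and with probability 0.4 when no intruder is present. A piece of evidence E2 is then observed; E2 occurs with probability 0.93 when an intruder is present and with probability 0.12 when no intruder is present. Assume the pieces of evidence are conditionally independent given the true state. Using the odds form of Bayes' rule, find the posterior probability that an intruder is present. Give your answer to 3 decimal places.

Prior odds = 3/39 = 0.076923.
Likelihood ratio for E1 = 0.83/0.4 = 2.0750.
Likelihood ratio for E2 = 0.93/0.12 = 7.7500.
Posterior odds = prior odds × LR₁ × LR₂ = 1.2370.
Posterior probability = odds/(1+odds) = 1.2370/2.2370 = 0.553.

Posterior probability ≈ 0.553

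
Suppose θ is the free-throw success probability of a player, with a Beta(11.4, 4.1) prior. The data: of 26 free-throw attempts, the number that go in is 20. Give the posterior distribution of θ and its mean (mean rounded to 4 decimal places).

The binomial likelihood is conjugate to the Beta prior: with 20 successes and 6 failures, the posterior is Beta(11.4+20, 4.1+6) = Beta(31.4, 10.1).
E[θ | data] = 31.4/(31.4+10.1) = 0.7566.

Posterior: Beta(31.4, 10.1); mean ≈ 0.7566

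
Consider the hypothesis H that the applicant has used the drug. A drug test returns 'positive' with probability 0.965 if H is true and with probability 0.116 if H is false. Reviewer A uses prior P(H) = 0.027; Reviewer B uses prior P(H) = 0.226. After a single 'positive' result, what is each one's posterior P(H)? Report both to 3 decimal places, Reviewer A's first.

Reviewer A: 0.188; Reviewer B: 0.708

P('+'|H) = 0.965, P('+'|¬H) = 0.116.
Reviewer A: numerator 0.965·0.027 = 0.026055; evidence = 0.026055+0.116·0.973 = 0.13892; posterior = 0.188.
Reviewer B: numerator 0.965·0.226 = 0.21809; evidence = 0.21809+0.116·0.774 = 0.30787; posterior = 0.708.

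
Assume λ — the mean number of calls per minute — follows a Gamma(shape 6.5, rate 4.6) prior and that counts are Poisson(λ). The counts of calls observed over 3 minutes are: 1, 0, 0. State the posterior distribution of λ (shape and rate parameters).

Posterior: Gamma(shape=7.5, rate=7.6)

The Poisson likelihood adds the total count to the shape and the number of exposure periods to the rate. Here ∑xᵢ = 1 and n = 3, so shape 6.5→7.5 and rate 4.6→7.6.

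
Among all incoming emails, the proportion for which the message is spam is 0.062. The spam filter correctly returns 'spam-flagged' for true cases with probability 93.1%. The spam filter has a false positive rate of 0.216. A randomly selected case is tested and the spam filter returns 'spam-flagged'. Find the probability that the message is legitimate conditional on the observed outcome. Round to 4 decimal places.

P(¬H | E) ≈ 0.7783

Write H for 'the message is spam'. Prior odds H:¬H = 0.062/0.938 = 0.066098. For the 'spam-flagged' outcome, the likelihood ratio is 0.931/0.216 = 4.3102.
Posterior odds = 0.066098 × 4.3102 = 0.28489, so P(H|E) = 0.28489/(1+0.28489) = 0.2217. Then P(¬H|E) = 1 − 0.2217 = 0.7783.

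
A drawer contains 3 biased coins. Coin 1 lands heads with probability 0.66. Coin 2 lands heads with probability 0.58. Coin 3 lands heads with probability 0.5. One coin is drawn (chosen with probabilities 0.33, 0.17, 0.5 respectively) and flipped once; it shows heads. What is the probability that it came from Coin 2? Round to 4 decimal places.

Posterior probability ≈ 0.1741

P(heads|C1) = 0.66; P(heads|C2) = 0.58; P(heads|C3) = 0.5.
Prior × likelihood for each source: 0.33·0.66=0.2178, 0.17·0.58=0.09860, 0.5·0.5=0.2500. Summing gives P(heads) = 0.56640.
P(Coin 2 | heads) = 0.09860 / 0.56640 = 0.1741.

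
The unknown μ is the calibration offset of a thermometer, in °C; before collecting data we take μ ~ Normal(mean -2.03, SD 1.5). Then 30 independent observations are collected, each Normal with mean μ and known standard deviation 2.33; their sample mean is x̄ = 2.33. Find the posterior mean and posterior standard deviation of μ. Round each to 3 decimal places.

With known σ, the Normal prior is conjugate. Weight on the data is w = (n/σ²)/(n/σ² + 1/τ₀²) = 5.52598/(5.52598+0.444444) = 0.92556.
Posterior mean = w·x̄ + (1−w)·μ₀ = 0.92556·2.33 + 0.074441·-2.03 = 2.005. Posterior variance = 1/(5.52598+0.444444) = 0.167492, so SD = 0.409.

Posterior mean ≈ 2.005; posterior SD ≈ 0.409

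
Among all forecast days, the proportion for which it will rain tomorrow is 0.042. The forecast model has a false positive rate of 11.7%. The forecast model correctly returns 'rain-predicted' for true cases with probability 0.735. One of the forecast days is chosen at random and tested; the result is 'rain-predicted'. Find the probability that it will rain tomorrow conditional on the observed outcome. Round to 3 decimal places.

Let H be the event that it will rain tomorrow. P(H) = 0.042, so P(¬H) = 0.958. With E the 'rain-predicted' result, P(E|H) = 0.735 and P(E|¬H) = 0.117.
P(E) = 0.735·0.042 + 0.117·0.958 = 0.030870 + 0.11209 = 0.14296.
By Bayes' theorem, P(H|E) = 0.030870 / 0.14296 = 0.216.

P(H | E) ≈ 0.216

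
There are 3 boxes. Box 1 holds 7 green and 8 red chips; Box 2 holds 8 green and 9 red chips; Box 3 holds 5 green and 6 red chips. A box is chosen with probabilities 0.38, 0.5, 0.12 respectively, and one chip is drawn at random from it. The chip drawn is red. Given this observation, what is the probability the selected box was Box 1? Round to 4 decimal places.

P(red|Box 1) = 0.5333; P(red|Box 2) = 0.5294; P(red|Box 3) = 0.5455.
Prior × likelihood for each source: 0.38·0.5333=0.2027, 0.5·0.5294=0.2647, 0.12·0.5455=0.06545. Summing gives P(red) = 0.53283.
P(Box 1 | red) = 0.2027 / 0.53283 = 0.3804.

Posterior probability ≈ 0.3804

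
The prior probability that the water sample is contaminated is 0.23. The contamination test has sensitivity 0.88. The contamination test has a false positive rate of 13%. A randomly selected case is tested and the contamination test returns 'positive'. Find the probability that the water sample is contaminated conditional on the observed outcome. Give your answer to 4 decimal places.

Let H be the event that the water sample is contaminated. P(H) = 0.23, so P(¬H) = 0.77. With E the 'positive' result, P(E|H) = 0.88 and P(E|¬H) = 0.13.
P(E) = 0.88·0.23 + 0.13·0.77 = 0.20240 + 0.10010 = 0.30250.
By Bayes' theorem, P(H|E) = 0.20240 / 0.30250 = 0.6691.

P(H | E) ≈ 0.6691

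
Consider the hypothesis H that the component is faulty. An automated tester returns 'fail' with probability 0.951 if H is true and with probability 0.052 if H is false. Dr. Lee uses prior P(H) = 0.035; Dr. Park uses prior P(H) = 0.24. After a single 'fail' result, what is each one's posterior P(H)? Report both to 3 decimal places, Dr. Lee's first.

Dr. Lee: 0.399; Dr. Park: 0.852

The likelihood ratio for a 'fail' result is 0.951/0.052 = 18.288.
Dr. Lee: prior odds 0.035/0.965 = 0.036269; posterior odds 0.66331; posterior probability 0.399.
Dr. Park: prior odds 0.24/0.76 = 0.31579; posterior odds 5.7753; posterior probability 0.852.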